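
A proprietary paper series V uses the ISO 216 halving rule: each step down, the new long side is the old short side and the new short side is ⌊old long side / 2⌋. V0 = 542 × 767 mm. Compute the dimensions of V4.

135 × 191 mm

V1: ⌊767/2⌋ × 542 = 383 × 542 mm
V2: ⌊542/2⌋ × 383 = 271 × 383 mm
V3: ⌊383/2⌋ × 271 = 191 × 271 mm
V4: ⌊271/2⌋ × 191 = 135 × 191 mm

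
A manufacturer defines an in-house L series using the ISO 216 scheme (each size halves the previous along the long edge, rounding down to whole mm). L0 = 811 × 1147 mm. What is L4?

L1: ⌊1147/2⌋ × 811 = 573 × 811 mm
L2: ⌊811/2⌋ × 573 = 405 × 573 mm
L3: ⌊573/2⌋ × 405 = 286 × 405 mm
L4: ⌊405/2⌋ × 286 = 202 × 286 mm

202 × 286 mm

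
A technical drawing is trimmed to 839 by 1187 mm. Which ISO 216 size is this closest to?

A0 (841 × 1189 mm)

Aspect ratio 1187/839 ≈ 1.415 — close to the ISO √2 ≈ 1.414.
In the A-series (A0 area = 1 m²): A0 = 841 × 1189 mm.
Off by 4 mm total — nearest standard size.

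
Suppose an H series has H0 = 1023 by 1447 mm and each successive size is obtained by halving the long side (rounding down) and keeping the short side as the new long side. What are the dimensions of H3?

361 × 511 mm

H1: ⌊1447/2⌋ × 1023 = 723 × 1023 mm
H2: ⌊1023/2⌋ × 723 = 511 × 723 mm
H3: ⌊723/2⌋ × 511 = 361 × 511 mm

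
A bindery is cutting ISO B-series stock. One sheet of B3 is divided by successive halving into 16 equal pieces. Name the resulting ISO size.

16 = 2^4, so 4 halving steps.
B3 → B4 → … → B7 after 4 steps.

B7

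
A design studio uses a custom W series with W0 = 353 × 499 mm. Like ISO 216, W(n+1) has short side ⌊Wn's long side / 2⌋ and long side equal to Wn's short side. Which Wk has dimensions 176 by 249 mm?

W2

W0: 353 × 499 mm
W1: 249 × 353 mm
W2: 176 × 249 mm
W3: 124 × 176 mm
→ matches W2.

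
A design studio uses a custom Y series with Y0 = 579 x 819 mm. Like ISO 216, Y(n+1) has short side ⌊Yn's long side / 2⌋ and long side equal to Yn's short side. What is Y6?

Y1: ⌊819/2⌋ × 579 = 409 × 579 mm
Y2: ⌊579/2⌋ × 409 = 289 × 409 mm
Y3: ⌊409/2⌋ × 289 = 204 × 289 mm
Y4: ⌊289/2⌋ × 204 = 144 × 204 mm
Y5: ⌊204/2⌋ × 144 = 102 × 144 mm
Y6: ⌊144/2⌋ × 102 = 72 × 102 mm

72 × 102 mm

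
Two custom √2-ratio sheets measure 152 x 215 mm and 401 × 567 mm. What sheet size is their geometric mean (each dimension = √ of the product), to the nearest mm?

Short side: √(152 · 401) = √60952 ≈ 246.9 → 247 mm
Long side: √(215 · 567) = √121905 ≈ 349.1 → 349 mm

247 × 349 mm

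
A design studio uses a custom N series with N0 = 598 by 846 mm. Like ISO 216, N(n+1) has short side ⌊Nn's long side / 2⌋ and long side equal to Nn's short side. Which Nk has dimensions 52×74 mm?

N0: 598 × 846 mm
N1: 423 × 598 mm
N2: 299 × 423 mm
N3: 211 × 299 mm
N4: 149 × 211 mm
N5: 105 × 149 mm
N6: 74 × 105 mm
N7: 52 × 74 mm
N8: 37 × 52 mm
→ matches N7.

N7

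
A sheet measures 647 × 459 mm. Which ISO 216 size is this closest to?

C2 (458 × 648 mm)

Aspect ratio 647/459 ≈ 1.410 — close to the ISO √2 ≈ 1.414.
In the C-series (envelope sizes, between A and B): C2 = 458 × 648 mm.
Off by 2 mm total — nearest standard size.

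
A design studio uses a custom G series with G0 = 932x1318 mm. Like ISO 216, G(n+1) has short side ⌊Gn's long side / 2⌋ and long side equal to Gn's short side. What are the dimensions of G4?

233 × 329 mm

G1 = 659 × 932 mm (from G0 by 1 halving).
G2: ⌊932/2⌋ × 659 = 466 × 659 mm
G3: ⌊659/2⌋ × 466 = 329 × 466 mm
G4: ⌊466/2⌋ × 329 = 233 × 329 mm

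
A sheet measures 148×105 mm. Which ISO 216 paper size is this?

Aspect ratio 148/105 ≈ 1.410 — close to the ISO √2 ≈ 1.414.
In the A-series (A0 area = 1 m²): A6 = 105 × 148 mm.

A6 (105 × 148 mm)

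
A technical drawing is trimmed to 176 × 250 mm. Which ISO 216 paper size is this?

Aspect ratio 250/176 ≈ 1.420 — close to the ISO √2 ≈ 1.414.
In the B-series (B0 = 1000 × 1414 mm): B5 = 176 × 250 mm.

B5 (176 × 250 mm)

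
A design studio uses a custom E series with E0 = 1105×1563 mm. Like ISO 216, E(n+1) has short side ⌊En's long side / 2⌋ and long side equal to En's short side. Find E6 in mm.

E1 = 781 × 1105 mm (from E0 by 1 halving).
E2: ⌊1105/2⌋ × 781 = 552 × 781 mm
E3: ⌊781/2⌋ × 552 = 390 × 552 mm
E4: ⌊552/2⌋ × 390 = 276 × 390 mm
E5: ⌊390/2⌋ × 276 = 195 × 276 mm
E6: ⌊276/2⌋ × 195 = 138 × 195 mm

138 × 195 mm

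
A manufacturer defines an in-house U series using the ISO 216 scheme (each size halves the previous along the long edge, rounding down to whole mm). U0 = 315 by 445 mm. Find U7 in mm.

U1 = 222 × 315 mm (from U0 by 1 halving).
U2: ⌊315/2⌋ × 222 = 157 × 222 mm
U3: ⌊222/2⌋ × 157 = 111 × 157 mm
U4: ⌊157/2⌋ × 111 = 78 × 111 mm
U5: ⌊111/2⌋ × 78 = 55 × 78 mm
U6: ⌊78/2⌋ × 55 = 39 × 55 mm
U7: ⌊55/2⌋ × 39 = 27 × 39 mm

27 × 39 mm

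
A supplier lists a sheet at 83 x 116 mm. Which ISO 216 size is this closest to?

Aspect ratio 116/83 ≈ 1.398 (ISO target is √2 ≈ 1.414).
In the C-series (envelope sizes, between A and B): C7 = 81 × 114 mm.
Off by 4 mm total — nearest standard size.

C7 (81 × 114 mm)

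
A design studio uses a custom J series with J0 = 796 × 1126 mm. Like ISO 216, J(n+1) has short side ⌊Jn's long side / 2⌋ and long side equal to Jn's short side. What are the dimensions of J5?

140 × 199 mm

J1 = 563 × 796 mm (from J0 by 1 halving).
J2: ⌊796/2⌋ × 563 = 398 × 563 mm
J3: ⌊563/2⌋ × 398 = 281 × 398 mm
J4: ⌊398/2⌋ × 281 = 199 × 281 mm
J5: ⌊281/2⌋ × 199 = 140 × 199 mm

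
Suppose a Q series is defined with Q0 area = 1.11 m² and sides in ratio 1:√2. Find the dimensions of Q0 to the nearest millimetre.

886 × 1253 mm

Let the short side be w mm. Then w · w√2 = 1.11 m² = 1,110,000 mm².
w² = 1,110,000/√2, so w ≈ 885.9 mm; long side = w√2 ≈ 1252.9 mm.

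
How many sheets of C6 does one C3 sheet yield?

8

Each ISO step halves the sheet: 1 × C3 → 2 × C4 → 4 × C5 → 8 × C6
From C3 to C6 is 3 halving steps: 2^3 = 8.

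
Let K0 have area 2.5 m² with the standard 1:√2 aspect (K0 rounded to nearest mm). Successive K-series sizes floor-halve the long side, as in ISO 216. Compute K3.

Let K0's short side be w mm. w · w√2 = 2.5 m² = 2,500,000 mm², so w ≈ 1329.6 mm and w√2 ≈ 1880.3 mm → K0 = 1330 × 1880 mm.
K1: ⌊1880/2⌋ × 1330 = 940 × 1330 mm
K2: ⌊1330/2⌋ × 940 = 665 × 940 mm
K3: ⌊940/2⌋ × 665 = 470 × 665 mm

470 × 665 mm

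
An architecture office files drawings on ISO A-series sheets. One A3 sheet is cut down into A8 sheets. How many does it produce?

Each ISO step halves the sheet: 1 × A3 → 2 × A4 → 4 × A5 → 8 × A6 → …
From A3 to A8 is 5 halving steps: 2^5 = 32.

32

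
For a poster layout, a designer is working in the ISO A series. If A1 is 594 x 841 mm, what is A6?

105 × 148 mm

A2: ⌊841/2⌋ × 594 = 420 × 594 mm
A3: ⌊594/2⌋ × 420 = 297 × 420 mm
A4: ⌊420/2⌋ × 297 = 210 × 297 mm
A5: ⌊297/2⌋ × 210 = 148 × 210 mm
A6: ⌊210/2⌋ × 148 = 105 × 148 mm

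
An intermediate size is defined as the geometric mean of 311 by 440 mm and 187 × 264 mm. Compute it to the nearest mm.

Short side: √(311 · 187) = √58157 ≈ 241.2 → 241 mm
Long side: √(440 · 264) = √116160 ≈ 340.8 → 341 mm

241 × 341 mm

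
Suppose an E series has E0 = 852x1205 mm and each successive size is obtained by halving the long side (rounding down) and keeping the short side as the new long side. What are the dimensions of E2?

426 × 602 mm

E1: ⌊1205/2⌋ × 852 = 602 × 852 mm
E2: ⌊852/2⌋ × 602 = 426 × 602 mm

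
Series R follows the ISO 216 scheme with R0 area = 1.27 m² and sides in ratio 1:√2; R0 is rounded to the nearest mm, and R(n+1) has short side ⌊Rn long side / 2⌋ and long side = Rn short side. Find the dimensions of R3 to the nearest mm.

Let R0's short side be w mm. w · w√2 = 1.27 m² = 1,270,000 mm², so w ≈ 947.6 mm and w√2 ≈ 1340.2 mm → R0 = 948 × 1340 mm.
R1: ⌊1340/2⌋ × 948 = 670 × 948 mm
R2: ⌊948/2⌋ × 670 = 474 × 670 mm
R3: ⌊670/2⌋ × 474 = 335 × 474 mm

335 × 474 mm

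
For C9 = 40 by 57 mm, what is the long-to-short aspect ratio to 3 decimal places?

57 / 40 = 1.425
ISO 216 targets √2 ≈ 1.414; the +0.011 deviation is from mm rounding.

1.425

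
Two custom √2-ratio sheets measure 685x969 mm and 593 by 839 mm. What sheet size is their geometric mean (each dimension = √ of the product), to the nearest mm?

Short side: √(685 · 593) = √406205 ≈ 637.3 → 637 mm
Long side: √(969 · 839) = √812991 ≈ 901.7 → 902 mm

637 × 902 mm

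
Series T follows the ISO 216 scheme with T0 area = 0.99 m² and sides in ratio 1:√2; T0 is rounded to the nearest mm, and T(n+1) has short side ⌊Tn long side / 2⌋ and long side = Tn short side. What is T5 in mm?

Let T0's short side be w mm. w · w√2 = 0.99 m² = 990,000 mm², so w ≈ 836.7 mm and w√2 ≈ 1183.2 mm → T0 = 837 × 1183 mm.
T1: ⌊1183/2⌋ × 837 = 591 × 837 mm
T2: ⌊837/2⌋ × 591 = 418 × 591 mm
T3: ⌊591/2⌋ × 418 = 295 × 418 mm
T4: ⌊418/2⌋ × 295 = 209 × 295 mm
T5: ⌊295/2⌋ × 209 = 147 × 209 mm

147 × 209 mm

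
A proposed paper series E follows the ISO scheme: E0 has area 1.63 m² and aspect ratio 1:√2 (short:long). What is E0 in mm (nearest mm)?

Let the short side be w mm. Then w · w√2 = 1.63 m² = 1,630,000 mm².
w² = 1,630,000/√2, so w ≈ 1073.6 mm; long side = w√2 ≈ 1518.3 mm.

1074 × 1518 mm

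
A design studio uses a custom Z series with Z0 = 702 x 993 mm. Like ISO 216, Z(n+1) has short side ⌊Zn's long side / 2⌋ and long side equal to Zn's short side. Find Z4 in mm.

Z1: ⌊993/2⌋ × 702 = 496 × 702 mm
Z2: ⌊702/2⌋ × 496 = 351 × 496 mm
Z3: ⌊496/2⌋ × 351 = 248 × 351 mm
Z4: ⌊351/2⌋ × 248 = 175 × 248 mm

175 × 248 mm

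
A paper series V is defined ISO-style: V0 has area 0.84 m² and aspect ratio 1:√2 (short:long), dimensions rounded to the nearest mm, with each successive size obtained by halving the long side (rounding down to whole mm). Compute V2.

Let V0's short side be w mm. w · w√2 = 0.84 m² = 840,000 mm², so w ≈ 770.7 mm and w√2 ≈ 1089.9 mm → V0 = 771 × 1090 mm.
V1: ⌊1090/2⌋ × 771 = 545 × 771 mm
V2: ⌊771/2⌋ × 545 = 385 × 545 mm

385 × 545 mm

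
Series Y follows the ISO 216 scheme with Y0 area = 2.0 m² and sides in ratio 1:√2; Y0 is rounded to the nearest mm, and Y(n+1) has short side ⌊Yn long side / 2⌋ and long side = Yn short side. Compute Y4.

297 × 420 mm

Let Y0's short side be w mm. w · w√2 = 2.0 m² = 2,000,000 mm², so w ≈ 1189.2 mm and w√2 ≈ 1681.8 mm → Y0 = 1189 × 1682 mm.
Y1: ⌊1682/2⌋ × 1189 = 841 × 1189 mm
Y2: ⌊1189/2⌋ × 841 = 594 × 841 mm
Y3: ⌊841/2⌋ × 594 = 420 × 594 mm
Y4: ⌊594/2⌋ × 420 = 297 × 420 mm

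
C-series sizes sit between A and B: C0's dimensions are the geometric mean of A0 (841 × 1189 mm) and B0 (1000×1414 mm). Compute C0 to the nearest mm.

Short: √(841 · 1000) = √841000 ≈ 917.1 mm.
Long: √(1189 · 1414) = √1681246 ≈ 1296.6 mm.

917 × 1297 mm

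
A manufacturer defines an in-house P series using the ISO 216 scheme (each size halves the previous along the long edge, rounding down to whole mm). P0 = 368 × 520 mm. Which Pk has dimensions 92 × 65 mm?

P0: 368 × 520 mm
P1: 260 × 368 mm
P2: 184 × 260 mm
P3: 130 × 184 mm
P4: 92 × 130 mm
P5: 65 × 92 mm
P6: 46 × 65 mm
→ matches P5.

P5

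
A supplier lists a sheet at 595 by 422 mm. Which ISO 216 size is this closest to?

A2 (420 × 594 mm)

Aspect ratio 595/422 ≈ 1.410 — close to the ISO √2 ≈ 1.414.
In the A-series (A0 area = 1 m²): A2 = 420 × 594 mm.
Off by 3 mm total — nearest standard size.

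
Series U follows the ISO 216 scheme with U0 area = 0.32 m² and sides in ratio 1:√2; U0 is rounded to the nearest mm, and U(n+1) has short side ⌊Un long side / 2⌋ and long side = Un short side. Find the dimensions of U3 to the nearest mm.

168 × 238 mm

Let U0's short side be w mm. w · w√2 = 0.32 m² = 320,000 mm², so w ≈ 475.7 mm and w√2 ≈ 672.7 mm → U0 = 476 × 673 mm.
U1: ⌊673/2⌋ × 476 = 336 × 476 mm
U2: ⌊476/2⌋ × 336 = 238 × 336 mm
U3: ⌊336/2⌋ × 238 = 168 × 238 mm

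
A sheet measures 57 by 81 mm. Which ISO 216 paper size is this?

Aspect ratio 81/57 ≈ 1.421 — close to the ISO √2 ≈ 1.414.
In the C-series (envelope sizes, between A and B): C8 = 57 × 81 mm.

C8 (57 × 81 mm)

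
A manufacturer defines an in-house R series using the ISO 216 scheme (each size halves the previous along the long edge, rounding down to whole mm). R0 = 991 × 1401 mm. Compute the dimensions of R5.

R1: ⌊1401/2⌋ × 991 = 700 × 991 mm
R2: ⌊991/2⌋ × 700 = 495 × 700 mm
R3: ⌊700/2⌋ × 495 = 350 × 495 mm
R4: ⌊495/2⌋ × 350 = 247 × 350 mm
R5: ⌊350/2⌋ × 247 = 175 × 247 mm

175 × 247 mm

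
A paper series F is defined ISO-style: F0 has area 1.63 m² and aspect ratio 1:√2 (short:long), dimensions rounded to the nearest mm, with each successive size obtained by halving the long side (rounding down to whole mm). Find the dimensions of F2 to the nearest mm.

Let F0's short side be w mm. w · w√2 = 1.63 m² = 1,630,000 mm², so w ≈ 1073.6 mm and w√2 ≈ 1518.3 mm → F0 = 1074 × 1518 mm.
F1: ⌊1518/2⌋ × 1074 = 759 × 1074 mm
F2: ⌊1074/2⌋ × 759 = 537 × 759 mm

537 × 759 mm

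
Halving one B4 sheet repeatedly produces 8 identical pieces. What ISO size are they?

B7

8 = 2^3, so 3 halving steps.
B4 → B5 → … → B7 after 3 steps.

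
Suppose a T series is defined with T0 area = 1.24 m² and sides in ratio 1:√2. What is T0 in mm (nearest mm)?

936 × 1324 mm

Let the short side be w mm. Then w · w√2 = 1.24 m² = 1,240,000 mm².
w² = 1,240,000/√2, so w ≈ 936.4 mm; long side = w√2 ≈ 1324.2 mm.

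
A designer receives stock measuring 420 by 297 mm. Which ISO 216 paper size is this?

A3 (297 × 420 mm)

Aspect ratio 420/297 ≈ 1.414 — close to the ISO √2 ≈ 1.414.
In the A-series (A0 area = 1 m²): A3 = 297 × 420 mm.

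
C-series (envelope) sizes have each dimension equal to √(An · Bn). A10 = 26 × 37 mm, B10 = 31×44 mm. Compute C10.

28 × 40 mm

Short side: √(26 · 31) = √806 ≈ 28.4 → 28 mm
Long side: √(37 · 44) = √1628 ≈ 40.3 → 40 mm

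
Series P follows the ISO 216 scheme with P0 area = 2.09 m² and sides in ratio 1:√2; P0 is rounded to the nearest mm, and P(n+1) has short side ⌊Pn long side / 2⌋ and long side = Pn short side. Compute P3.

Let P0's short side be w mm. w · w√2 = 2.09 m² = 2,090,000 mm², so w ≈ 1215.7 mm and w√2 ≈ 1719.2 mm → P0 = 1216 × 1719 mm.
P1: ⌊1719/2⌋ × 1216 = 859 × 1216 mm
P2: ⌊1216/2⌋ × 859 = 608 × 859 mm
P3: ⌊859/2⌋ × 608 = 429 × 608 mm

429 × 608 mm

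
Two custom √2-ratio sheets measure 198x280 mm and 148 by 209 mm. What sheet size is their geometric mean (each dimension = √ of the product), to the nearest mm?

Short side: √(198 · 148) = √29304 ≈ 171.2 → 171 mm
Long side: √(280 · 209) = √58520 ≈ 241.9 → 242 mm

171 × 242 mm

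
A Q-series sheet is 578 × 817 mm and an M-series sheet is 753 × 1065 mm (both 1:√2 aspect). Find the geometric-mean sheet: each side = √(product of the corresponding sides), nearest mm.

Short side: √(578 · 753) = √435234 ≈ 659.7 → 660 mm
Long side: √(817 · 1065) = √870105 ≈ 932.8 → 933 mm

660 × 933 mm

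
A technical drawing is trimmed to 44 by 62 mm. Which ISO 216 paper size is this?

B9 (44 × 62 mm)

Aspect ratio 62/44 ≈ 1.409 — close to the ISO √2 ≈ 1.414.
In the B-series (B0 = 1000 × 1414 mm): B9 = 44 × 62 mm.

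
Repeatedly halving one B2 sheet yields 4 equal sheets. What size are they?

4 = 2^2, so 2 halving steps.
B2 → B3 → … → B4 after 2 steps.

B4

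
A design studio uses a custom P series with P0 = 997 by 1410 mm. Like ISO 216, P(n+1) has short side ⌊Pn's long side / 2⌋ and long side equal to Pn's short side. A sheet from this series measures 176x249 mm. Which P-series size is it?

P0: 997 × 1410 mm
P1: 705 × 997 mm
P2: 498 × 705 mm
P3: 352 × 498 mm
P4: 249 × 352 mm
P5: 176 × 249 mm
P6: 124 × 176 mm
→ matches P5.

P5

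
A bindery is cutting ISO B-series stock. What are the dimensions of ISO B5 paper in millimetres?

B0 = 1000 × 1414 mm (B0 has a 1000 mm short side, aspect 1:√2).
B1: ⌊1414/2⌋ × 1000 = 707 × 1000 mm
B2: ⌊1000/2⌋ × 707 = 500 × 707 mm
B3: ⌊707/2⌋ × 500 = 353 × 500 mm
B4: ⌊500/2⌋ × 353 = 250 × 353 mm
B5: ⌊353/2⌋ × 250 = 176 × 250 mm

176 × 250 mm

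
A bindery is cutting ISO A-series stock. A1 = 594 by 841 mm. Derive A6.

105 × 148 mm

A2: ⌊841/2⌋ × 594 = 420 × 594 mm
A3: ⌊594/2⌋ × 420 = 297 × 420 mm
A4: ⌊420/2⌋ × 297 = 210 × 297 mm
A5: ⌊297/2⌋ × 210 = 148 × 210 mm
A6: ⌊210/2⌋ × 148 = 105 × 148 mm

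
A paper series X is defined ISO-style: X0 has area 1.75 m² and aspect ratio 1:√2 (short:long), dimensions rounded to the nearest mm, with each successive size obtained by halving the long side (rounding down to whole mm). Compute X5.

196 × 278 mm

Let X0's short side be w mm. w · w√2 = 1.75 m² = 1,750,000 mm², so w ≈ 1112.4 mm and w√2 ≈ 1573.2 mm → X0 = 1112 × 1573 mm.
X1: ⌊1573/2⌋ × 1112 = 786 × 1112 mm
X2: ⌊1112/2⌋ × 786 = 556 × 786 mm
X3: ⌊786/2⌋ × 556 = 393 × 556 mm
X4: ⌊556/2⌋ × 393 = 278 × 393 mm
X5: ⌊393/2⌋ × 278 = 196 × 278 mm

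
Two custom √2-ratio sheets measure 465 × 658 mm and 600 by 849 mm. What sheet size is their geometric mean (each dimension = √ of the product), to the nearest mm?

528 × 747 mm

Short side: √(465 · 600) = √279000 ≈ 528.2 → 528 mm
Long side: √(658 · 849) = √558642 ≈ 747.4 → 747 mm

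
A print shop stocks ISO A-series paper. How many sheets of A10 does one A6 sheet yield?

16

A6 = 105 × 148 mm; A10 = 26 × 37 mm.
Each halving step doubles the count; 4 steps from A6 to A10.
2^4 = 16.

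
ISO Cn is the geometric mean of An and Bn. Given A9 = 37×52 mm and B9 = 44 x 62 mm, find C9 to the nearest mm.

Short side: √(37 · 44) = √1628 ≈ 40.3 → 40 mm
Long side: √(52 · 62) = √3224 ≈ 56.8 → 57 mm

40 × 57 mm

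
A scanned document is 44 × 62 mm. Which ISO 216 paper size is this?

B9 (44 × 62 mm)

Aspect ratio 62/44 ≈ 1.409 — close to the ISO √2 ≈ 1.414.
In the B-series (B0 = 1000 × 1414 mm): B9 = 44 × 62 mm.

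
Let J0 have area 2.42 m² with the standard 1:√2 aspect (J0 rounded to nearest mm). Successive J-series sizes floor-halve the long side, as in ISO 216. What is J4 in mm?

327 × 462 mm

Let J0's short side be w mm. w · w√2 = 2.42 m² = 2,420,000 mm², so w ≈ 1308.1 mm and w√2 ≈ 1850.0 mm → J0 = 1308 × 1850 mm.
J1: ⌊1850/2⌋ × 1308 = 925 × 1308 mm
J2: ⌊1308/2⌋ × 925 = 654 × 925 mm
J3: ⌊925/2⌋ × 654 = 462 × 654 mm
J4: ⌊654/2⌋ × 462 = 327 × 462 mm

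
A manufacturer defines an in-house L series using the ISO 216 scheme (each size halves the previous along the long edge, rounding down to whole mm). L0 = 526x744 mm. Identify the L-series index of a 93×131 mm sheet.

L5

L0: 526 × 744 mm
L1: 372 × 526 mm
L2: 263 × 372 mm
L3: 186 × 263 mm
L4: 131 × 186 mm
L5: 93 × 131 mm
L6: 65 × 93 mm
→ matches L5.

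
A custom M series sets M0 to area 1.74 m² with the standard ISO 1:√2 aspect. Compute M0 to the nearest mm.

Let the short side be w mm. Then w · w√2 = 1.74 m² = 1,740,000 mm².
w² = 1,740,000/√2, so w ≈ 1109.2 mm; long side = w√2 ≈ 1568.7 mm.

1109 × 1569 mm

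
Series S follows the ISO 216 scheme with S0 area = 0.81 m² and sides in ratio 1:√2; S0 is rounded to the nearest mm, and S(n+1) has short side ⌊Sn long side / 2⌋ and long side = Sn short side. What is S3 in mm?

Let S0's short side be w mm. w · w√2 = 0.81 m² = 810,000 mm², so w ≈ 756.8 mm and w√2 ≈ 1070.3 mm → S0 = 757 × 1070 mm.
S1: ⌊1070/2⌋ × 757 = 535 × 757 mm
S2: ⌊757/2⌋ × 535 = 378 × 535 mm
S3: ⌊535/2⌋ × 378 = 267 × 378 mm

267 × 378 mm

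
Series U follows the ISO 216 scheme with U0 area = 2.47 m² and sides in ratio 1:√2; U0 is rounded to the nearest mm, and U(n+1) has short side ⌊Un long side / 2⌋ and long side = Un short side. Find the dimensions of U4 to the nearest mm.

330 × 467 mm

Let U0's short side be w mm. w · w√2 = 2.47 m² = 2,470,000 mm², so w ≈ 1321.6 mm and w√2 ≈ 1869.0 mm → U0 = 1322 × 1869 mm.
U1: ⌊1869/2⌋ × 1322 = 934 × 1322 mm
U2: ⌊1322/2⌋ × 934 = 661 × 934 mm
U3: ⌊934/2⌋ × 661 = 467 × 661 mm
U4: ⌊661/2⌋ × 467 = 330 × 467 mm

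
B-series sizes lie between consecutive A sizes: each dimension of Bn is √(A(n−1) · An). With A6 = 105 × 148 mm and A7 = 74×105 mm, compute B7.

Short side: √(105 · 74) = √7770 ≈ 88.1 → 88 mm
Long side: √(148 · 105) = √15540 ≈ 124.7 → 125 mm

88 × 125 mm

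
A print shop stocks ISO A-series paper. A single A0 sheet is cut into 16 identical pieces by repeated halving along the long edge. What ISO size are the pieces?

A4

16 = 2^4, so 4 halving steps.
A0 → A1 → … → A4 after 4 steps.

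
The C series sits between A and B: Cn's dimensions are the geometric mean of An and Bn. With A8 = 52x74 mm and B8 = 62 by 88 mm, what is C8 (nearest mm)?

Short side: √(52 · 62) = √3224 ≈ 56.8 → 57 mm
Long side: √(74 · 88) = √6512 ≈ 80.7 → 81 mm

57 × 81 mm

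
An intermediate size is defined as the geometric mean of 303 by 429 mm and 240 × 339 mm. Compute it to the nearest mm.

270 × 381 mm

Short side: √(303 · 240) = √72720 ≈ 269.7 → 270 mm
Long side: √(429 · 339) = √145431 ≈ 381.4 → 381 mm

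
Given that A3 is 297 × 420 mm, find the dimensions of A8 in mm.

A4: ⌊420/2⌋ × 297 = 210 × 297 mm
A5: ⌊297/2⌋ × 210 = 148 × 210 mm
A6: ⌊210/2⌋ × 148 = 105 × 148 mm
A7: ⌊148/2⌋ × 105 = 74 × 105 mm
A8: ⌊105/2⌋ × 74 = 52 × 74 mm

52 × 74 mm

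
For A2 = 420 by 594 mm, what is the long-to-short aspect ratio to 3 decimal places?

1.414

594 / 420 = 1.414
Matches √2 ≈ 1.414 — the ISO 216 defining ratio.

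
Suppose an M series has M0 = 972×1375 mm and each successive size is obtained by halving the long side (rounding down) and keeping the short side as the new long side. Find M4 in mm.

M1: ⌊1375/2⌋ × 972 = 687 × 972 mm
M2: ⌊972/2⌋ × 687 = 486 × 687 mm
M3: ⌊687/2⌋ × 486 = 343 × 486 mm
M4: ⌊486/2⌋ × 343 = 243 × 343 mm

243 × 343 mm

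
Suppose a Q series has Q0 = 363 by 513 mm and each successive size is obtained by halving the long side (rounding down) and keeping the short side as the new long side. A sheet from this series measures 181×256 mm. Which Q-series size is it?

Q0: 363 × 513 mm
Q1: 256 × 363 mm
Q2: 181 × 256 mm
Q3: 128 × 181 mm
→ matches Q2.

Q2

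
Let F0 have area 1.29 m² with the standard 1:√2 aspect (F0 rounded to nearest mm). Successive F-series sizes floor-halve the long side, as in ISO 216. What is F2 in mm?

Let F0's short side be w mm. w · w√2 = 1.29 m² = 1,290,000 mm², so w ≈ 955.1 mm and w√2 ≈ 1350.7 mm → F0 = 955 × 1351 mm.
F1: ⌊1351/2⌋ × 955 = 675 × 955 mm
F2: ⌊955/2⌋ × 675 = 477 × 675 mm

477 × 675 mm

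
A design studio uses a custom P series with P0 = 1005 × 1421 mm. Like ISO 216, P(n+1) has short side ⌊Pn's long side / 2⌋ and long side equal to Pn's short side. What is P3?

P1: ⌊1421/2⌋ × 1005 = 710 × 1005 mm
P2: ⌊1005/2⌋ × 710 = 502 × 710 mm
P3: ⌊710/2⌋ × 502 = 355 × 502 mm

355 × 502 mm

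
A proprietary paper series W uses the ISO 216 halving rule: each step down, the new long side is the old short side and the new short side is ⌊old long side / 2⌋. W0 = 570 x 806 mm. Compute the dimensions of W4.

W1: ⌊806/2⌋ × 570 = 403 × 570 mm
W2: ⌊570/2⌋ × 403 = 285 × 403 mm
W3: ⌊403/2⌋ × 285 = 201 × 285 mm
W4: ⌊285/2⌋ × 201 = 142 × 201 mm

142 × 201 mm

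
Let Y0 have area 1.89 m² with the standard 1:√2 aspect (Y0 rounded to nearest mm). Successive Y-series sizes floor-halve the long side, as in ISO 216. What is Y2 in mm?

Let Y0's short side be w mm. w · w√2 = 1.89 m² = 1,890,000 mm², so w ≈ 1156.0 mm and w√2 ≈ 1634.9 mm → Y0 = 1156 × 1635 mm.
Y1: ⌊1635/2⌋ × 1156 = 817 × 1156 mm
Y2: ⌊1156/2⌋ × 817 = 578 × 817 mm

578 × 817 mm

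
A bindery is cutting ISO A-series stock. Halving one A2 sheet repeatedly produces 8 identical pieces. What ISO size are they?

A5

8 = 2^3, so 3 halving steps.
A2 → A3 → … → A5 after 3 steps.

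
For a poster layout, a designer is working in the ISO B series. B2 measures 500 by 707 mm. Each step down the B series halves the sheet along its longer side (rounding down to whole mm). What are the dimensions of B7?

88 × 125 mm

B3: ⌊707/2⌋ × 500 = 353 × 500 mm
B4: ⌊500/2⌋ × 353 = 250 × 353 mm
B5: ⌊353/2⌋ × 250 = 176 × 250 mm
B6: ⌊250/2⌋ × 176 = 125 × 176 mm
B7: ⌊176/2⌋ × 125 = 88 × 125 mm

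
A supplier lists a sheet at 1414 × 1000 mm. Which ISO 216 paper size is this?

B0 (1000 × 1414 mm)

Aspect ratio 1414/1000 ≈ 1.414 — close to the ISO √2 ≈ 1.414.
In the B-series (B0 = 1000 × 1414 mm): B0 = 1000 × 1414 mm.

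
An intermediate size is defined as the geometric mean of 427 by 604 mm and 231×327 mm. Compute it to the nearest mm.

314 × 444 mm

Short side: √(427 · 231) = √98637 ≈ 314.1 → 314 mm
Long side: √(604 · 327) = √197508 ≈ 444.4 → 444 mm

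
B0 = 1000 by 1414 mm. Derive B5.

176 × 250 mm

B1: ⌊1414/2⌋ × 1000 = 707 × 1000 mm
B2: ⌊1000/2⌋ × 707 = 500 × 707 mm
B3: ⌊707/2⌋ × 500 = 353 × 500 mm
B4: ⌊500/2⌋ × 353 = 250 × 353 mm
B5: ⌊353/2⌋ × 250 = 176 × 250 mm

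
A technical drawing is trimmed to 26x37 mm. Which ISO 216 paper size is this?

Aspect ratio 37/26 ≈ 1.423 — close to the ISO √2 ≈ 1.414.
In the A-series (A0 area = 1 m²): A10 = 26 × 37 mm.

A10 (26 × 37 mm)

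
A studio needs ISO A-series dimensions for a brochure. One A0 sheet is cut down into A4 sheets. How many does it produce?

Each ISO step halves the sheet: 1 × A0 → 2 × A1 → 4 × A2 → 8 × A3 → …
From A0 to A4 is 4 halving steps: 2^4 = 16.

16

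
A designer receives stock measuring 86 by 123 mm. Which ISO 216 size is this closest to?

Aspect ratio 123/86 ≈ 1.430 (ISO target is √2 ≈ 1.414).
In the B-series (B0 = 1000 × 1414 mm): B7 = 88 × 125 mm.
Off by 4 mm total — nearest standard size.

B7 (88 × 125 mm)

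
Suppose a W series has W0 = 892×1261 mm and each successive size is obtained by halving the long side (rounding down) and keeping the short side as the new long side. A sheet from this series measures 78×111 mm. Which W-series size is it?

W7

W0: 892 × 1261 mm
W1: 630 × 892 mm
W2: 446 × 630 mm
W3: 315 × 446 mm
W4: 223 × 315 mm
W5: 157 × 223 mm
W6: 111 × 157 mm
W7: 78 × 111 mm
W8: 55 × 78 mm
→ matches W7.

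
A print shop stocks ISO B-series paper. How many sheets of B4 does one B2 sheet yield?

4

B2 = 500 × 707 mm; B4 = 250 × 353 mm.
Each halving step doubles the count; 2 steps from B2 to B4.
2^2 = 4.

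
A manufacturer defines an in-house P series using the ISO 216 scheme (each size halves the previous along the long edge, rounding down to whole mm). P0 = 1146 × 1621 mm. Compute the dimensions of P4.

P1: ⌊1621/2⌋ × 1146 = 810 × 1146 mm
P2: ⌊1146/2⌋ × 810 = 573 × 810 mm
P3: ⌊810/2⌋ × 573 = 405 × 573 mm
P4: ⌊573/2⌋ × 405 = 286 × 405 mm

286 × 405 mm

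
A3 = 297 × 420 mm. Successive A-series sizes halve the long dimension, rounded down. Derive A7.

A4: ⌊420/2⌋ × 297 = 210 × 297 mm
A5: ⌊297/2⌋ × 210 = 148 × 210 mm
A6: ⌊210/2⌋ × 148 = 105 × 148 mm
A7: ⌊148/2⌋ × 105 = 74 × 105 mm

74 × 105 mm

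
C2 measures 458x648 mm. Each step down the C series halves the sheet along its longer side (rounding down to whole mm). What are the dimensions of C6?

114 × 162 mm

C3: ⌊648/2⌋ × 458 = 324 × 458 mm
C4: ⌊458/2⌋ × 324 = 229 × 324 mm
C5: ⌊324/2⌋ × 229 = 162 × 229 mm
C6: ⌊229/2⌋ × 162 = 114 × 162 mm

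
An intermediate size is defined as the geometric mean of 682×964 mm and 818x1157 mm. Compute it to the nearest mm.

747 × 1056 mm

Short side: √(682 · 818) = √557876 ≈ 746.9 → 747 mm
Long side: √(964 · 1157) = √1115348 ≈ 1056.1 → 1056 mm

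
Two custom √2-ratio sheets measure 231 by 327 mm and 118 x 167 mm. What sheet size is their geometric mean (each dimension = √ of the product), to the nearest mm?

Short side: √(231 · 118) = √27258 ≈ 165.1 → 165 mm
Long side: √(327 · 167) = √54609 ≈ 233.7 → 234 mm

165 × 234 mm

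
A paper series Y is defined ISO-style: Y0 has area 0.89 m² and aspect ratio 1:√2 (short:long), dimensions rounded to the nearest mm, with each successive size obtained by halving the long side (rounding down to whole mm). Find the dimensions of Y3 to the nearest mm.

280 × 396 mm

Let Y0's short side be w mm. w · w√2 = 0.89 m² = 890,000 mm², so w ≈ 793.3 mm and w√2 ≈ 1121.9 mm → Y0 = 793 × 1122 mm.
Y1: ⌊1122/2⌋ × 793 = 561 × 793 mm
Y2: ⌊793/2⌋ × 561 = 396 × 561 mm
Y3: ⌊561/2⌋ × 396 = 280 × 396 mm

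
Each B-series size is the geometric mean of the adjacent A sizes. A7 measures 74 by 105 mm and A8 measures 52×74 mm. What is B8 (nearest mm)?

62 × 88 mm

Short side: √(74 · 52) = √3848 ≈ 62.0 → 62 mm
Long side: √(105 · 74) = √7770 ≈ 88.1 → 88 mm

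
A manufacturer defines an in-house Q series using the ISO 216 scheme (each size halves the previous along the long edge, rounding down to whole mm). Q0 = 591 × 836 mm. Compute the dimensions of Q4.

Q1: ⌊836/2⌋ × 591 = 418 × 591 mm
Q2: ⌊591/2⌋ × 418 = 295 × 418 mm
Q3: ⌊418/2⌋ × 295 = 209 × 295 mm
Q4: ⌊295/2⌋ × 209 = 147 × 209 mm

147 × 209 mm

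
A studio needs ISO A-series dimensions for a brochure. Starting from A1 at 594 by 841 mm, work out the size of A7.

74 × 105 mm

A2: ⌊841/2⌋ × 594 = 420 × 594 mm
A3: ⌊594/2⌋ × 420 = 297 × 420 mm
A4: ⌊420/2⌋ × 297 = 210 × 297 mm
A5: ⌊297/2⌋ × 210 = 148 × 210 mm
A6: ⌊210/2⌋ × 148 = 105 × 148 mm
A7: ⌊148/2⌋ × 105 = 74 × 105 mm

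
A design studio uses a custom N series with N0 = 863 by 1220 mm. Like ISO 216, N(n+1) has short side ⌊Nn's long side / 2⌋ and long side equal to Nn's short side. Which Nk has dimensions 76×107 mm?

N7

N0: 863 × 1220 mm
N1: 610 × 863 mm
N2: 431 × 610 mm
N3: 305 × 431 mm
N4: 215 × 305 mm
N5: 152 × 215 mm
N6: 107 × 152 mm
N7: 76 × 107 mm
N8: 53 × 76 mm
→ matches N7.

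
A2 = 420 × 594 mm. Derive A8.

A3: ⌊594/2⌋ × 420 = 297 × 420 mm
A4: ⌊420/2⌋ × 297 = 210 × 297 mm
A5: ⌊297/2⌋ × 210 = 148 × 210 mm
A6: ⌊210/2⌋ × 148 = 105 × 148 mm
A7: ⌊148/2⌋ × 105 = 74 × 105 mm
A8: ⌊105/2⌋ × 74 = 52 × 74 mm

52 × 74 mm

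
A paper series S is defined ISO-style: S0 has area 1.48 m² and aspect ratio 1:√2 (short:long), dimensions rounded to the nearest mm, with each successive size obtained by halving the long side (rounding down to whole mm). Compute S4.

255 × 361 mm

Let S0's short side be w mm. w · w√2 = 1.48 m² = 1,480,000 mm², so w ≈ 1023.0 mm and w√2 ≈ 1446.7 mm → S0 = 1023 × 1447 mm.
S1: ⌊1447/2⌋ × 1023 = 723 × 1023 mm
S2: ⌊1023/2⌋ × 723 = 511 × 723 mm
S3: ⌊723/2⌋ × 511 = 361 × 511 mm
S4: ⌊511/2⌋ × 361 = 255 × 361 mm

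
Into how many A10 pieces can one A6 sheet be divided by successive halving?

16

Each ISO step halves the sheet: 1 × A6 → 2 × A7 → 4 × A8 → 8 × A9 → …
From A6 to A10 is 4 halving steps: 2^4 = 16.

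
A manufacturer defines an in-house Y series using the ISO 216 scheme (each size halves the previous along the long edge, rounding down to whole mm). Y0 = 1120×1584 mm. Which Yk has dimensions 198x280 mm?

Y0: 1120 × 1584 mm
Y1: 792 × 1120 mm
Y2: 560 × 792 mm
Y3: 396 × 560 mm
Y4: 280 × 396 mm
Y5: 198 × 280 mm
Y6: 140 × 198 mm
→ matches Y5.

Y5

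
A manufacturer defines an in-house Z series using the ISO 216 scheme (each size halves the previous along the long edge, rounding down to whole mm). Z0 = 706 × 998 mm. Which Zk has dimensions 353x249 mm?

Z3

Z0: 706 × 998 mm
Z1: 499 × 706 mm
Z2: 353 × 499 mm
Z3: 249 × 353 mm
Z4: 176 × 249 mm
→ matches Z3.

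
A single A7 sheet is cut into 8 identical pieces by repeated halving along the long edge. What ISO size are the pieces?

A10

8 = 2^3, so 3 halving steps.
A7 → A8 → … → A10 after 3 steps.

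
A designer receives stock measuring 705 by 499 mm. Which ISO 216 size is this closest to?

Aspect ratio 705/499 ≈ 1.413 — close to the ISO √2 ≈ 1.414.
In the B-series (B0 = 1000 × 1414 mm): B2 = 500 × 707 mm.
Off by 3 mm total — nearest standard size.

B2 (500 × 707 mm)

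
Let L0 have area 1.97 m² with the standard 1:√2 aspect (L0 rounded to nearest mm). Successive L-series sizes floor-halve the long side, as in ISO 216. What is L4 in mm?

Let L0's short side be w mm. w · w√2 = 1.97 m² = 1,970,000 mm², so w ≈ 1180.3 mm and w√2 ≈ 1669.1 mm → L0 = 1180 × 1669 mm.
L1: ⌊1669/2⌋ × 1180 = 834 × 1180 mm
L2: ⌊1180/2⌋ × 834 = 590 × 834 mm
L3: ⌊834/2⌋ × 590 = 417 × 590 mm
L4: ⌊590/2⌋ × 417 = 295 × 417 mm

295 × 417 mm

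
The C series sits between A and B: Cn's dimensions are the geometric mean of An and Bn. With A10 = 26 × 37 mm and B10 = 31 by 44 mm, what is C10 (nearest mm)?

Short side: √(26 · 31) = √806 ≈ 28.4 → 28 mm
Long side: √(37 · 44) = √1628 ≈ 40.3 → 40 mm

28 × 40 mm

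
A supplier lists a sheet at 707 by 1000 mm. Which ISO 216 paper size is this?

B1 (707 × 1000 mm)

Aspect ratio 1000/707 ≈ 1.414 — close to the ISO √2 ≈ 1.414.
In the B-series (B0 = 1000 × 1414 mm): B1 = 707 × 1000 mm.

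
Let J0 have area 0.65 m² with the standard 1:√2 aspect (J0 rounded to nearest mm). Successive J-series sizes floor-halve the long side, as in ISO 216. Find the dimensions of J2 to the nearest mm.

339 × 479 mm

Let J0's short side be w mm. w · w√2 = 0.65 m² = 650,000 mm², so w ≈ 678.0 mm and w√2 ≈ 958.8 mm → J0 = 678 × 959 mm.
J1: ⌊959/2⌋ × 678 = 479 × 678 mm
J2: ⌊678/2⌋ × 479 = 339 × 479 mm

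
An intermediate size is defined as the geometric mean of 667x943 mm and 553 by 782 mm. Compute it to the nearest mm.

Short side: √(667 · 553) = √368851 ≈ 607.3 → 607 mm
Long side: √(943 · 782) = √737426 ≈ 858.7 → 859 mm

607 × 859 mm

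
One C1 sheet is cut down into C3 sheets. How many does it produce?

4

Each ISO step halves the sheet: 1 × C1 → 2 × C2 → 4 × C3
From C1 to C3 is 2 halving steps: 2^2 = 4.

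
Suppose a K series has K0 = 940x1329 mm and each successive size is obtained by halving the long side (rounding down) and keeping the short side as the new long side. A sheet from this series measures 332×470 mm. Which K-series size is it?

K3

K0: 940 × 1329 mm
K1: 664 × 940 mm
K2: 470 × 664 mm
K3: 332 × 470 mm
K4: 235 × 332 mm
→ matches K3.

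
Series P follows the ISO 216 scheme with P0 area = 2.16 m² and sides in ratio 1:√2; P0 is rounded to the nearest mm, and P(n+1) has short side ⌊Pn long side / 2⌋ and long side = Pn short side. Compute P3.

437 × 618 mm

Let P0's short side be w mm. w · w√2 = 2.16 m² = 2,160,000 mm², so w ≈ 1235.9 mm and w√2 ≈ 1747.8 mm → P0 = 1236 × 1748 mm.
P1: ⌊1748/2⌋ × 1236 = 874 × 1236 mm
P2: ⌊1236/2⌋ × 874 = 618 × 874 mm
P3: ⌊874/2⌋ × 618 = 437 × 618 mm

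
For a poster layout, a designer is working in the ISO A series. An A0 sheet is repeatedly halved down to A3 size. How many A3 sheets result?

A0 = 841 × 1189 mm; A3 = 297 × 420 mm.
Each halving step doubles the count; 3 steps from A0 to A3.
2^3 = 8.

8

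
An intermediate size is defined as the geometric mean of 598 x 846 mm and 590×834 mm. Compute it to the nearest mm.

594 × 840 mm

Short side: √(598 · 590) = √352820 ≈ 594.0 → 594 mm
Long side: √(846 · 834) = √705564 ≈ 840.0 → 840 mm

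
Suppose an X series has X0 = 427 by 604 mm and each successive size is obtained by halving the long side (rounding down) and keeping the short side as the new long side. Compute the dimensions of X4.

X1: ⌊604/2⌋ × 427 = 302 × 427 mm
X2: ⌊427/2⌋ × 302 = 213 × 302 mm
X3: ⌊302/2⌋ × 213 = 151 × 213 mm
X4: ⌊213/2⌋ × 151 = 106 × 151 mm

106 × 151 mm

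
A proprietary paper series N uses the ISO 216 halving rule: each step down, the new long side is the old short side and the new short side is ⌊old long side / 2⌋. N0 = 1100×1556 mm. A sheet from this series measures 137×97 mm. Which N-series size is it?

N7

N0: 1100 × 1556 mm
N1: 778 × 1100 mm
N2: 550 × 778 mm
N3: 389 × 550 mm
N4: 275 × 389 mm
N5: 194 × 275 mm
N6: 137 × 194 mm
N7: 97 × 137 mm
N8: 68 × 97 mm
→ matches N7.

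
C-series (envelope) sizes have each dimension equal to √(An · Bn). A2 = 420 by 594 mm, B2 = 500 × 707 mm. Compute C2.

458 × 648 mm

Short side: √(420 · 500) = √210000 ≈ 458.3 → 458 mm
Long side: √(594 · 707) = √419958 ≈ 648.0 → 648 mm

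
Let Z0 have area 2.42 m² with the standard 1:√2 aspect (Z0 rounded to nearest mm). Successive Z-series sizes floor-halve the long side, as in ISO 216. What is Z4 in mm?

Let Z0's short side be w mm. w · w√2 = 2.42 m² = 2,420,000 mm², so w ≈ 1308.1 mm and w√2 ≈ 1850.0 mm → Z0 = 1308 × 1850 mm.
Z1: ⌊1850/2⌋ × 1308 = 925 × 1308 mm
Z2: ⌊1308/2⌋ × 925 = 654 × 925 mm
Z3: ⌊925/2⌋ × 654 = 462 × 654 mm
Z4: ⌊654/2⌋ × 462 = 327 × 462 mm

327 × 462 mm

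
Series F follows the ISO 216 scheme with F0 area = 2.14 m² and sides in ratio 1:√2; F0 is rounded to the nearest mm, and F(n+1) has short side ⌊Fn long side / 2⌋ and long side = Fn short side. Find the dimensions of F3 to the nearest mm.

Let F0's short side be w mm. w · w√2 = 2.14 m² = 2,140,000 mm², so w ≈ 1230.1 mm and w√2 ≈ 1739.7 mm → F0 = 1230 × 1740 mm.
F1: ⌊1740/2⌋ × 1230 = 870 × 1230 mm
F2: ⌊1230/2⌋ × 870 = 615 × 870 mm
F3: ⌊870/2⌋ × 615 = 435 × 615 mm

435 × 615 mm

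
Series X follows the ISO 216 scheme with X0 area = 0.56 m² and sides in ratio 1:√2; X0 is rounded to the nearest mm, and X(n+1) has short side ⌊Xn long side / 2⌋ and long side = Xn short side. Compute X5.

111 × 157 mm

Let X0's short side be w mm. w · w√2 = 0.56 m² = 560,000 mm², so w ≈ 629.3 mm and w√2 ≈ 889.9 mm → X0 = 629 × 890 mm.
X1: ⌊890/2⌋ × 629 = 445 × 629 mm
X2: ⌊629/2⌋ × 445 = 314 × 445 mm
X3: ⌊445/2⌋ × 314 = 222 × 314 mm
X4: ⌊314/2⌋ × 222 = 157 × 222 mm
X5: ⌊222/2⌋ × 157 = 111 × 157 mm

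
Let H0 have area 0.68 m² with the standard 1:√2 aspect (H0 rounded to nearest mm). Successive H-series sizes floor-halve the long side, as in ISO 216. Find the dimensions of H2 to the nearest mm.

346 × 490 mm

Let H0's short side be w mm. w · w√2 = 0.68 m² = 680,000 mm², so w ≈ 693.4 mm and w√2 ≈ 980.6 mm → H0 = 693 × 981 mm.
H1: ⌊981/2⌋ × 693 = 490 × 693 mm
H2: ⌊693/2⌋ × 490 = 346 × 490 mm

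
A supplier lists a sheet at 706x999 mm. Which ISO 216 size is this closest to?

B1 (707 × 1000 mm)

Aspect ratio 999/706 ≈ 1.415 — close to the ISO √2 ≈ 1.414.
In the B-series (B0 = 1000 × 1414 mm): B1 = 707 × 1000 mm.
Off by 2 mm total — nearest standard size.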